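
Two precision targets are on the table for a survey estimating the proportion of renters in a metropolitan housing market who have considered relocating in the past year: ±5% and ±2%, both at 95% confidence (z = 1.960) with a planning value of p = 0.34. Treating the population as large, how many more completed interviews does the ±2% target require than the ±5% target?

1811

At ±5%: n = 1.960² × 0.2244 / 0.050² ≈ 344.82 → 345.
At ±2%: n = 1.960² × 0.2244 / 0.020² ≈ 2155.14 → 2156.
Additional respondents: 2156 − 345 = 1811.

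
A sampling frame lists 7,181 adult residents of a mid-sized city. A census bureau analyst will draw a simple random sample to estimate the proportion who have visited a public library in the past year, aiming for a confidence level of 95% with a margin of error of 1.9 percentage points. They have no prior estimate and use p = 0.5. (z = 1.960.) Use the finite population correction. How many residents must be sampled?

Unadjusted: n₀ = 1.960² × 0.50 × 0.50 / 0.019² ≈ 2660.39, so n₀ = 2661.
Finite population correction with N = 7,181: n = n₀ / (1 + (n₀−1)/N) = 2661 / (1 + 2660/7181) = 2661 / 1.3704 ≈ 1941.74.
Rounding up, n = 1942.

1942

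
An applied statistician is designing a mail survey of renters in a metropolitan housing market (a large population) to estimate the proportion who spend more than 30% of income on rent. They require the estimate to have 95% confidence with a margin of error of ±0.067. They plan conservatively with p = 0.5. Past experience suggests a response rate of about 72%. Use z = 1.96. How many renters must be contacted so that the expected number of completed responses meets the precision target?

Completed interviews needed: n₀ = 1.96² × 0.2500 / 0.067² ≈ 213.95 → 214.
At a 72% response rate, contacts needed = 214 / 0.72 ≈ 297.22 → 298.

298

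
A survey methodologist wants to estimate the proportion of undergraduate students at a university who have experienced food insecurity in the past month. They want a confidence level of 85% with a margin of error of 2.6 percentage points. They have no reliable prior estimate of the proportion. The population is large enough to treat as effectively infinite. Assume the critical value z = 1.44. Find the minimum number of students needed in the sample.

767

With no prior estimate, use p = 0.5, giving p(1−p) = 0.25.
n = z²·p(1−p)/E² = 1.44² × 0.2500 / 0.026² = 2.0736 × 0.2500 / 0.000676 ≈ 766.86.
Rounding up gives n = 767.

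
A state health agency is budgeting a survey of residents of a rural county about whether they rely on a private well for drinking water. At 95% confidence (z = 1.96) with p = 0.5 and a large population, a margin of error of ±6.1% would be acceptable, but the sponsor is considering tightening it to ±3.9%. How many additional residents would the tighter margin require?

At ±6.1%: n = 1.96² × 0.2500 / 0.061² ≈ 258.10 → 259.
At ±3.9%: n = 1.96² × 0.2500 / 0.039² ≈ 631.43 → 632.
Additional respondents: 632 − 259 = 373.

373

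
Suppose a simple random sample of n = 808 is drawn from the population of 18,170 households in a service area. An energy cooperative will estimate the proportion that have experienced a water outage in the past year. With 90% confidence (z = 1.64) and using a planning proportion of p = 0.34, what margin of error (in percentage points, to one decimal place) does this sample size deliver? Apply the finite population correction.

2.7

Finite-population factor: (N−n)/(N−1) = (18170−808)/(18170−1) = 0.9556.
SE(p̂) = √[p(1−p)/n · (N−n)/(N−1)] = √[0.2244/808 × 0.9556] = 0.01629.
E = z × SE = 1.64 × 0.01629 = 0.02672 ≈ 2.7 percentage points.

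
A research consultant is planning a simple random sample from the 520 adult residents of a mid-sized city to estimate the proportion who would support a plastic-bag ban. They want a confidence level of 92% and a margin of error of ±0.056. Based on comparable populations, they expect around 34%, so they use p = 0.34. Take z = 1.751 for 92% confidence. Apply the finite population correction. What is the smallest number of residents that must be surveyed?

Unadjusted: n₀ = 1.751² × 0.34 × 0.66 / 0.056² ≈ 219.39, so n₀ = 220.
Finite population correction with N = 520: n = n₀ / (1 + (n₀−1)/N) = 220 / (1 + 219/520) = 220 / 1.4212 ≈ 154.80.
Rounding up, n = 155.

155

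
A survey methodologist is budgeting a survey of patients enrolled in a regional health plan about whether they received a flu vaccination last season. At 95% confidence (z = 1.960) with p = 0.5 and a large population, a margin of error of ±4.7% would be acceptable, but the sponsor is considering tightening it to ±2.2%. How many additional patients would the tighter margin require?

1550

At ±4.7%: n = 1.960² × 0.2500 / 0.047² ≈ 434.77 → 435.
At ±2.2%: n = 1.960² × 0.2500 / 0.022² ≈ 1984.30 → 1985.
Additional respondents: 1985 − 435 = 1550.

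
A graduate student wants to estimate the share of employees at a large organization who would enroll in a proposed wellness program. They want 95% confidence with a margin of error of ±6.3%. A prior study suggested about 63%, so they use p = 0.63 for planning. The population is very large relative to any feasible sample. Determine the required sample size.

For 95% confidence, z = 1.960.
With p = 0.63, p(1−p) = 0.2331.
n = z²·p(1−p)/E² = 1.960² × 0.2331 / 0.063² = 3.8416 × 0.2331 / 0.003969 ≈ 225.62.
Rounding up gives n = 226.

226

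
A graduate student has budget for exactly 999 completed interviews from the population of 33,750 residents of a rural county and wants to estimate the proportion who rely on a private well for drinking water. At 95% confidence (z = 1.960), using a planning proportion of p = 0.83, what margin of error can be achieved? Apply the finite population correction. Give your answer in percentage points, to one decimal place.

2.3

Finite-population factor: (N−n)/(N−1) = (33750−999)/(33750−1) = 0.9704.
SE(p̂) = √[p(1−p)/n · (N−n)/(N−1)] = √[0.1411/999 × 0.9704] = 0.01171.
E = z × SE = 1.960 × 0.01171 = 0.02295 ≈ 2.3 percentage points.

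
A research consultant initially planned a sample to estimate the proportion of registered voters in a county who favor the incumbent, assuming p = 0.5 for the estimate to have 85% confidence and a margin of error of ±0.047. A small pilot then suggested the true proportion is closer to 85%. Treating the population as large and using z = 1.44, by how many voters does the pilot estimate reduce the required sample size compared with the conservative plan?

Conservative (p = 0.5): n = 1.44² × 0.25 / 0.047² ≈ 234.68 → 235.
Using p = 0.85: p(1−p) = 0.1275, so n = 1.44² × 0.1275 / 0.047² ≈ 119.68 → 120.
Reduction: 235 − 120 = 115.

115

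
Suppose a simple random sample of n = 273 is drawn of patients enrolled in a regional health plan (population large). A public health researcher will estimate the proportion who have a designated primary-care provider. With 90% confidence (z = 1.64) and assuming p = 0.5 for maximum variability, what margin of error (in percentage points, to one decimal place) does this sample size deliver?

5.0

SE(p̂) = √[p(1−p)/n] = √[0.2500/273] = 0.03026.
E = z × SE = 1.64 × 0.03026 = 0.04963, or 5.0 percentage points.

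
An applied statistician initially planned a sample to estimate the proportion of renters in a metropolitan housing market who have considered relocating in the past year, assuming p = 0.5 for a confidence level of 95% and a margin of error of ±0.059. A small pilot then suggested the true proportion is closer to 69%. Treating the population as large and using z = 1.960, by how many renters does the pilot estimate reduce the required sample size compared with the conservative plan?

39

Conservative (p = 0.5): n = 1.960² × 0.25 / 0.059² ≈ 275.90 → 276.
Using p = 0.69: p(1−p) = 0.2139, so n = 1.960² × 0.2139 / 0.059² ≈ 236.06 → 237.
Reduction: 276 − 237 = 39.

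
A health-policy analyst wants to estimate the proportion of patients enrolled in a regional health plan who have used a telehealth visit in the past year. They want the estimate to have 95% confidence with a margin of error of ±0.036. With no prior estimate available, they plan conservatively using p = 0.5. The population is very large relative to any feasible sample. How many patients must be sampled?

742

For 95% confidence, z = 1.960.
With p = 0.5, p(1−p) = 0.25.
n = z²·p(1−p)/E² = 1.960² × 0.2500 / 0.036² = 3.8416 × 0.2500 / 0.001296 ≈ 741.05.
Rounding up gives n = 742.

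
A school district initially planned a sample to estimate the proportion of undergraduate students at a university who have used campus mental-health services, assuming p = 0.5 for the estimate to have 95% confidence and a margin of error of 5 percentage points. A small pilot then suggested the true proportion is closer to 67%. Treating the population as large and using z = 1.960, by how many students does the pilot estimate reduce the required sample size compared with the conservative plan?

Conservative (p = 0.5): n = 1.960² × 0.25 / 0.050² ≈ 384.16 → 385.
Using p = 0.67: p(1−p) = 0.2211, so n = 1.960² × 0.2211 / 0.050² ≈ 339.75 → 340.
Reduction: 385 − 340 = 45.

45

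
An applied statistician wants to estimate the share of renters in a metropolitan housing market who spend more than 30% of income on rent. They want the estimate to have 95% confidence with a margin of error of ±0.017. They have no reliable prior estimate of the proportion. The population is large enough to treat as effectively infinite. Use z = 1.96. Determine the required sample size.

3324

With no prior estimate, use p = 0.5, giving p(1−p) = 0.25.
n = z²·p(1−p)/E² = 1.96² × 0.2500 / 0.017² = 3.8416 × 0.2500 / 0.000289 ≈ 3323.18.
Rounding up gives n = 3324.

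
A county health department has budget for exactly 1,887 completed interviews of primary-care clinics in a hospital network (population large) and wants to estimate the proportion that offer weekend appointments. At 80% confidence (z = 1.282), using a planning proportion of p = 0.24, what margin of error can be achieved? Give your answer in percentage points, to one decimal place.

1.3

SE(p̂) = √[p(1−p)/n] = √[0.1824/1887] = 0.00983.
E = z × SE = 1.282 × 0.00983 = 0.01260, or 1.3 percentage points.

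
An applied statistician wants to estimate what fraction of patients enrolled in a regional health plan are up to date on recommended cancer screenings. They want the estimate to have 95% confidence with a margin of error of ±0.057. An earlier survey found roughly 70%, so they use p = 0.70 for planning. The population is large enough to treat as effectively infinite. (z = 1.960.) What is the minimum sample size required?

With p = 0.70, p(1−p) = 0.2100.
n = z²·p(1−p)/E² = 1.960² × 0.2100 / 0.057² = 3.8416 × 0.2100 / 0.003249 ≈ 248.30.
Rounding up gives n = 249.

249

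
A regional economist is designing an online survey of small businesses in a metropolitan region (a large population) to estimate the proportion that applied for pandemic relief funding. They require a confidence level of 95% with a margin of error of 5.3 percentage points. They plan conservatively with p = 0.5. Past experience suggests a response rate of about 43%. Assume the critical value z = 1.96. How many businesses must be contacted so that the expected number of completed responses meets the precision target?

Completed interviews needed: n₀ = 1.96² × 0.2500 / 0.053² ≈ 341.90 → 342.
At a 43% response rate, contacts needed = 342 / 0.43 ≈ 795.35 → 796.

796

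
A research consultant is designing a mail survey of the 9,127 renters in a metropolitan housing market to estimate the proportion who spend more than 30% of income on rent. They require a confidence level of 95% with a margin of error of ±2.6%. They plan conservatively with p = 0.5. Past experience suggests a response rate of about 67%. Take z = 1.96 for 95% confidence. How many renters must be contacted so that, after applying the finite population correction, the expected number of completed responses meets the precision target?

1836

Completed interviews needed (unadjusted): n₀ = 1.96² × 0.2500 / 0.026² ≈ 1420.71 → 1421.
FPC for N = 9,127: n = 1421 / (1 + 1420/9127) = 1421 / 1.1556 ≈ 1229.68 → 1230.
At a 67% response rate, contacts needed = 1230 / 0.67 ≈ 1835.82 → 1836.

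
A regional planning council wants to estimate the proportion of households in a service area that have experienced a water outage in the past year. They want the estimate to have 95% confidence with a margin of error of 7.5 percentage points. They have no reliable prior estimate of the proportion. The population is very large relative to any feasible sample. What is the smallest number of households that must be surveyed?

171

For 95% confidence, z = 1.96.
With no prior estimate, use p = 0.5, giving p(1−p) = 0.25.
n = z²·p(1−p)/E² = 1.96² × 0.2500 / 0.075² = 3.8416 × 0.2500 / 0.005625 ≈ 170.74.
Rounding up gives n = 171.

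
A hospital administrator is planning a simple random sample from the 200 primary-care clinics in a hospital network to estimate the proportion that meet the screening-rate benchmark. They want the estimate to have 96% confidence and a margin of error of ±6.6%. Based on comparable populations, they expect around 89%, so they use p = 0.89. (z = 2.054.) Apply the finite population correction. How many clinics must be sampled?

Unadjusted: n₀ = 2.054² × 0.89 × 0.11 / 0.066² ≈ 94.82, so n₀ = 95.
Finite population correction with N = 200: n = n₀ / (1 + (n₀−1)/N) = 95 / (1 + 94/200) = 95 / 1.4700 ≈ 64.63.
Rounding up, n = 65.

65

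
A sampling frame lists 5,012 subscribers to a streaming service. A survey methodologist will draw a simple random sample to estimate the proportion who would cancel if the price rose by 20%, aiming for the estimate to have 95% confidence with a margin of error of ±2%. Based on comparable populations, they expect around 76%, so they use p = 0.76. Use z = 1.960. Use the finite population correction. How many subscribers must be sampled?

1299

Unadjusted: n₀ = 1.960² × 0.76 × 0.24 / 0.020² ≈ 1751.77, so n₀ = 1752.
Finite population correction with N = 5,012: n = n₀ / (1 + (n₀−1)/N) = 1752 / (1 + 1751/5012) = 1752 / 1.3494 ≈ 1298.39.
Rounding up, n = 1299.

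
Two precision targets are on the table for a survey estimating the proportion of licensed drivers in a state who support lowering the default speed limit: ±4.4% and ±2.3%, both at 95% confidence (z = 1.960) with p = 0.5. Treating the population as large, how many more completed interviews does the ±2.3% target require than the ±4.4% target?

1319

At ±4.4%: n = 1.960² × 0.2500 / 0.044² ≈ 496.07 → 497.
At ±2.3%: n = 1.960² × 0.2500 / 0.023² ≈ 1815.50 → 1816.
Additional respondents: 1816 − 497 = 1319.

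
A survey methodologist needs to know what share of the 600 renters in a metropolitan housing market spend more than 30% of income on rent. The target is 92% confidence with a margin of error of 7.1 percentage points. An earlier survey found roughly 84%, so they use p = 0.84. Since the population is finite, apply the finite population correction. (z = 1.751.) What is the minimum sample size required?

73

Unadjusted: n₀ = 1.751² × 0.84 × 0.16 / 0.071² ≈ 81.74, so n₀ = 82.
Finite population correction with N = 600: n = n₀ / (1 + (n₀−1)/N) = 82 / (1 + 81/600) = 82 / 1.1350 ≈ 72.25.
Rounding up, n = 73.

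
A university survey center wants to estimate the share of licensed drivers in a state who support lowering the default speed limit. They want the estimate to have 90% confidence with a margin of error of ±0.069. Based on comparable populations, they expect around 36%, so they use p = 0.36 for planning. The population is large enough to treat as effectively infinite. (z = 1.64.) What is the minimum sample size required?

131

With p = 0.36, p(1−p) = 0.2304.
n = z²·p(1−p)/E² = 1.64² × 0.2304 / 0.069² = 2.6896 × 0.2304 / 0.004761 ≈ 130.16.
Rounding up gives n = 131.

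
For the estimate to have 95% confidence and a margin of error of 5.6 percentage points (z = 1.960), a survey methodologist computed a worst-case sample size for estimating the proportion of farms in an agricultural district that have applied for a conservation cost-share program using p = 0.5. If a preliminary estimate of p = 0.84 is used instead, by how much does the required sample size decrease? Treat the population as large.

Conservative (p = 0.5): n = 1.960² × 0.25 / 0.056² ≈ 306.25 → 307.
Using p = 0.84: p(1−p) = 0.1344, so n = 1.960² × 0.1344 / 0.056² ≈ 164.64 → 165.
Reduction: 307 − 165 = 142.

142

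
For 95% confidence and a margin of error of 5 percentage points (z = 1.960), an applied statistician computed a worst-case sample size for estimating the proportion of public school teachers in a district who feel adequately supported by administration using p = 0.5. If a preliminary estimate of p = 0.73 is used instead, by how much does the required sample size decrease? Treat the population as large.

82

Conservative (p = 0.5): n = 1.960² × 0.25 / 0.050² ≈ 384.16 → 385.
Using p = 0.73: p(1−p) = 0.1971, so n = 1.960² × 0.1971 / 0.050² ≈ 302.87 → 303.
Reduction: 385 − 303 = 82.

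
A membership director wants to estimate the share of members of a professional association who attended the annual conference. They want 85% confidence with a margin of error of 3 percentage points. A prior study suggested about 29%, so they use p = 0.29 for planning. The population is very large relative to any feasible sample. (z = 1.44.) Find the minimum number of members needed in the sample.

With p = 0.29, p(1−p) = 0.2059.
n = z²·p(1−p)/E² = 1.44² × 0.2059 / 0.030² = 2.0736 × 0.2059 / 0.000900 ≈ 474.39.
Rounding up gives n = 475.

475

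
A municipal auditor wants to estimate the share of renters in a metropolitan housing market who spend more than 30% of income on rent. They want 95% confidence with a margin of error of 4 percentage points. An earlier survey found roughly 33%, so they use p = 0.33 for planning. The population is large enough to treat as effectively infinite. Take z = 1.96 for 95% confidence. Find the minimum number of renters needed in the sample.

With p = 0.33, p(1−p) = 0.2211.
n = z²·p(1−p)/E² = 1.96² × 0.2211 / 0.040² = 3.8416 × 0.2211 / 0.001600 ≈ 530.86.
Rounding up gives n = 531.

531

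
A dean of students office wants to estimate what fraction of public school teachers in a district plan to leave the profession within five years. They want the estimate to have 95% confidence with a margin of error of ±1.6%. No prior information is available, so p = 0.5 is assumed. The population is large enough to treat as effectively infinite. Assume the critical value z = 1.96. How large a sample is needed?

With p = 0.5, p(1−p) = 0.25.
n = z²·p(1−p)/E² = 1.96² × 0.2500 / 0.016² = 3.8416 × 0.2500 / 0.000256 ≈ 3751.56.
Rounding up gives n = 3752.

3752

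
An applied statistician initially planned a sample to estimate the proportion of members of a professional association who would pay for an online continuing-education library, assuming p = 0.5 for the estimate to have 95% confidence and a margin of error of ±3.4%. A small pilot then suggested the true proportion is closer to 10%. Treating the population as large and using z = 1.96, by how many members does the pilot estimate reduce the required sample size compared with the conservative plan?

531

Conservative (p = 0.5): n = 1.96² × 0.25 / 0.034² ≈ 830.80 → 831.
Using p = 0.10: p(1−p) = 0.0900, so n = 1.96² × 0.0900 / 0.034² ≈ 299.09 → 300.
Reduction: 831 − 300 = 531.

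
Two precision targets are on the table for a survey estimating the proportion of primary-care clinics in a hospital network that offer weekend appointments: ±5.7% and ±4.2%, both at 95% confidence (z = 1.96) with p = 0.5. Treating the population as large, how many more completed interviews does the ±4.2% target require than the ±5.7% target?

249

At ±5.7%: n = 1.96² × 0.2500 / 0.057² ≈ 295.60 → 296.
At ±4.2%: n = 1.96² × 0.2500 / 0.042² ≈ 544.44 → 545.
Additional respondents: 545 − 296 = 249.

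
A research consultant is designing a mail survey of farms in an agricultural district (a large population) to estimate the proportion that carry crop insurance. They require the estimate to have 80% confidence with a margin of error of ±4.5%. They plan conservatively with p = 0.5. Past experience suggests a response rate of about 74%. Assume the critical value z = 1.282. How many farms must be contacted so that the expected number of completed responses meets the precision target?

275

Completed interviews needed: n₀ = 1.282² × 0.2500 / 0.045² ≈ 202.90 → 203.
At a 74% response rate, contacts needed = 203 / 0.74 ≈ 274.32 → 275.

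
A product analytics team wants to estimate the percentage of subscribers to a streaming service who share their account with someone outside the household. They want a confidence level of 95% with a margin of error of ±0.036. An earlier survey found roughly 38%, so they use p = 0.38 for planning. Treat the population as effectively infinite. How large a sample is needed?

699

For 95% confidence, z = 1.960.
With p = 0.38, p(1−p) = 0.2356.
n = z²·p(1−p)/E² = 1.960² × 0.2356 / 0.036² = 3.8416 × 0.2356 / 0.001296 ≈ 698.36.
Rounding up gives n = 699.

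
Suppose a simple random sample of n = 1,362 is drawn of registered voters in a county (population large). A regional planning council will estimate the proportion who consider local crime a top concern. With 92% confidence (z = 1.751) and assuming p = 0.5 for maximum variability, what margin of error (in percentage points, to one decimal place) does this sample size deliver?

SE(p̂) = √[p(1−p)/n] = √[0.2500/1362] = 0.01355.
E = z × SE = 1.751 × 0.01355 = 0.02372, or 2.4 percentage points.

2.4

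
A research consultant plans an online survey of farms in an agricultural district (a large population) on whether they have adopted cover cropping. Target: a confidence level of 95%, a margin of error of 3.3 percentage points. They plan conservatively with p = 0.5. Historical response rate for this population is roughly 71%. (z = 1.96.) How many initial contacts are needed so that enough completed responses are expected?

Completed interviews needed: n₀ = 1.96² × 0.2500 / 0.033² ≈ 881.91 → 882.
At a 71% response rate, contacts needed = 882 / 0.71 ≈ 1242.25 → 1243.

1243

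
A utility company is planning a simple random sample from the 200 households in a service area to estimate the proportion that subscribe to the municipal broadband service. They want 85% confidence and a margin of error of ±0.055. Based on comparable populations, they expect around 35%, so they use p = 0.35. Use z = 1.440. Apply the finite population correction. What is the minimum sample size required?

Unadjusted: n₀ = 1.440² × 0.35 × 0.65 / 0.055² ≈ 155.95, so n₀ = 156.
Finite population correction with N = 200: n = n₀ / (1 + (n₀−1)/N) = 156 / (1 + 155/200) = 156 / 1.7750 ≈ 87.89.
Rounding up, n = 88.

88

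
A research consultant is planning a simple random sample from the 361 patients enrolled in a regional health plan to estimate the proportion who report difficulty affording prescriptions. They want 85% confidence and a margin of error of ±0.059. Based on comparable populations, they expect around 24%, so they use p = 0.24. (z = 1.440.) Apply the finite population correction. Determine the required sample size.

Unadjusted: n₀ = 1.440² × 0.24 × 0.76 / 0.059² ≈ 108.65, so n₀ = 109.
Finite population correction with N = 361: n = n₀ / (1 + (n₀−1)/N) = 109 / (1 + 108/361) = 109 / 1.2992 ≈ 83.90.
Rounding up, n = 84.

84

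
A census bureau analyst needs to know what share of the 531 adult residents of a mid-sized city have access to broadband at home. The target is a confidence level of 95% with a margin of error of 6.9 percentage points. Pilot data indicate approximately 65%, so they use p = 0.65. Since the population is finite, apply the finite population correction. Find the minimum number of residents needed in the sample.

For 95% confidence, z = 1.960.
Unadjusted: n₀ = 1.960² × 0.65 × 0.35 / 0.069² ≈ 183.57, so n₀ = 184.
Finite population correction with N = 531: n = n₀ / (1 + (n₀−1)/N) = 184 / (1 + 183/531) = 184 / 1.3446 ≈ 136.84.
Rounding up, n = 137.

137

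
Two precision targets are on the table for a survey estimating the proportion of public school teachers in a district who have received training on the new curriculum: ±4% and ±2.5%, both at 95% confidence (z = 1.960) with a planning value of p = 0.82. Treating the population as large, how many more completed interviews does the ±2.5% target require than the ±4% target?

553

At ±4%: n = 1.960² × 0.1476 / 0.040² ≈ 354.39 → 355.
At ±2.5%: n = 1.960² × 0.1476 / 0.025² ≈ 907.23 → 908.
Additional respondents: 908 − 355 = 553.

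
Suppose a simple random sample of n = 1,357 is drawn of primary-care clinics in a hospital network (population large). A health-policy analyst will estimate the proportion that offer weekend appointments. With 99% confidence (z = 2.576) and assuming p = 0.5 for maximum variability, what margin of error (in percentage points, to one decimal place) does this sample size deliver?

SE(p̂) = √[p(1−p)/n] = √[0.2500/1357] = 0.01357.
E = z × SE = 2.576 × 0.01357 = 0.03496, or 3.5 percentage points.

3.5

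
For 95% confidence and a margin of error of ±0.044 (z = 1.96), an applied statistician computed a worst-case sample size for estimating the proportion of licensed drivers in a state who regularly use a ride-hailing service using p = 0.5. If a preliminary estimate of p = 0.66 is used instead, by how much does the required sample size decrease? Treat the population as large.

51

Conservative (p = 0.5): n = 1.96² × 0.25 / 0.044² ≈ 496.07 → 497.
Using p = 0.66: p(1−p) = 0.2244, so n = 1.96² × 0.2244 / 0.044² ≈ 445.28 → 446.
Reduction: 497 − 446 = 51.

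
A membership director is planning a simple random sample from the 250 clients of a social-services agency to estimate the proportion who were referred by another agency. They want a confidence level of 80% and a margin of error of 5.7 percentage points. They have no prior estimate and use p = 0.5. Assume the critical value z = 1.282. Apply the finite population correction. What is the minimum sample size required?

Unadjusted: n₀ = 1.282² × 0.50 × 0.50 / 0.057² ≈ 126.46, so n₀ = 127.
Finite population correction with N = 250: n = n₀ / (1 + (n₀−1)/N) = 127 / (1 + 126/250) = 127 / 1.5040 ≈ 84.44.
Rounding up, n = 85.

85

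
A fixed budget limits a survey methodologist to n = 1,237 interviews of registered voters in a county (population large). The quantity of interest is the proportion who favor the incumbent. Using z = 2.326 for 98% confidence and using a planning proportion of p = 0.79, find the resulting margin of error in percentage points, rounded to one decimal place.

2.7

SE(p̂) = √[p(1−p)/n] = √[0.1659/1237] = 0.01158.
E = z × SE = 2.326 × 0.01158 = 0.02694, or 2.7 percentage points.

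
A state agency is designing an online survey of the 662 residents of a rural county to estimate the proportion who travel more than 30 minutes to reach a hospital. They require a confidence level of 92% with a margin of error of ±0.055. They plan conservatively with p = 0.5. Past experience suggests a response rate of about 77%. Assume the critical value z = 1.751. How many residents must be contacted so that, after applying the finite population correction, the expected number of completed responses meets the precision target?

Completed interviews needed (unadjusted): n₀ = 1.751² × 0.2500 / 0.055² ≈ 253.39 → 254.
FPC for N = 662: n = 254 / (1 + 253/662) = 254 / 1.3822 ≈ 183.77 → 184.
At a 77% response rate, contacts needed = 184 / 0.77 ≈ 238.96 → 239.

239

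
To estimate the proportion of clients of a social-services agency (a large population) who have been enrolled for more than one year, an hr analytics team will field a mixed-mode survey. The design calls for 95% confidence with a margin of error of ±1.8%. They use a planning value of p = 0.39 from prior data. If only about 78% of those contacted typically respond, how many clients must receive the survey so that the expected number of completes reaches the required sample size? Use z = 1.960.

Completed interviews needed: n₀ = 1.960² × 0.2379 / 0.018² ≈ 2820.73 → 2821.
At a 78% response rate, contacts needed = 2821 / 0.78 ≈ 3616.67 → 3617.

3617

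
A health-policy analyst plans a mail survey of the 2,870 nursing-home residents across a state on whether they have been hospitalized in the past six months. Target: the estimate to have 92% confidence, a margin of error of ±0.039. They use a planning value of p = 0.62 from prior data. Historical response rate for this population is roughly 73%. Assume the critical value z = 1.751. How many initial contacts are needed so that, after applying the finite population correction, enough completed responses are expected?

559

Completed interviews needed (unadjusted): n₀ = 1.751² × 0.2356 / 0.039² ≈ 474.92 → 475.
FPC for N = 2,870: n = 475 / (1 + 474/2870) = 475 / 1.1652 ≈ 407.67 → 408.
At a 73% response rate, contacts needed = 408 / 0.73 ≈ 558.90 → 559.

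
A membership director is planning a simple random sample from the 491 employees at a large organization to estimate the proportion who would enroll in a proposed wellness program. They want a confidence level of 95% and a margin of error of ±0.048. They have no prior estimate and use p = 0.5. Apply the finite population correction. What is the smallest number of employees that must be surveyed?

226

For 95% confidence, z = 1.96.
Unadjusted: n₀ = 1.96² × 0.50 × 0.50 / 0.048² ≈ 416.84, so n₀ = 417.
Finite population correction with N = 491: n = n₀ / (1 + (n₀−1)/N) = 417 / (1 + 416/491) = 417 / 1.8473 ≈ 225.74.
Rounding up, n = 226.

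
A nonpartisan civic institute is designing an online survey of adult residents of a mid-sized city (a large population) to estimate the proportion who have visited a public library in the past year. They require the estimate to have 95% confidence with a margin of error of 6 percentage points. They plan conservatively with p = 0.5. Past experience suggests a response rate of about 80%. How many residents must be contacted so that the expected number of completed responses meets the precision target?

334

For 95% confidence, z = 1.960.
Completed interviews needed: n₀ = 1.960² × 0.2500 / 0.060² ≈ 266.78 → 267.
At an 80% response rate, contacts needed = 267 / 0.80 ≈ 333.75 → 334.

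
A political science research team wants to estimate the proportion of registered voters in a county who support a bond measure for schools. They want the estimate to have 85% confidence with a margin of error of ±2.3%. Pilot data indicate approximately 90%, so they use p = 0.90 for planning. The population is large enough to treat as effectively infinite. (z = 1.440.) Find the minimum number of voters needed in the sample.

353

With p = 0.90, p(1−p) = 0.0900.
n = z²·p(1−p)/E² = 1.440² × 0.0900 / 0.023² = 2.0736 × 0.0900 / 0.000529 ≈ 352.79.
Rounding up gives n = 353.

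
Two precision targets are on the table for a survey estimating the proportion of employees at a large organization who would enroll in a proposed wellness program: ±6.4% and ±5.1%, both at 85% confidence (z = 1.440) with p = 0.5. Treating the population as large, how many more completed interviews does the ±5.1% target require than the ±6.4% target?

At ±6.4%: n = 1.440² × 0.2500 / 0.064² ≈ 126.56 → 127.
At ±5.1%: n = 1.440² × 0.2500 / 0.051² ≈ 199.31 → 200.
Additional respondents: 200 − 127 = 73.

73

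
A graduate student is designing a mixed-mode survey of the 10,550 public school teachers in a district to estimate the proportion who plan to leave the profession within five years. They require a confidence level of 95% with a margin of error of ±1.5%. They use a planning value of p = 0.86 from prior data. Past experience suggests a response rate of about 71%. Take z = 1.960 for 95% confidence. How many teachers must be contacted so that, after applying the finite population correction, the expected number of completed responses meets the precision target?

Completed interviews needed (unadjusted): n₀ = 1.960² × 0.1204 / 0.015² ≈ 2055.68 → 2056.
FPC for N = 10,550: n = 2056 / (1 + 2055/10550) = 2056 / 1.1948 ≈ 1720.81 → 1721.
At a 71% response rate, contacts needed = 1721 / 0.71 ≈ 2423.94 → 2424.

2424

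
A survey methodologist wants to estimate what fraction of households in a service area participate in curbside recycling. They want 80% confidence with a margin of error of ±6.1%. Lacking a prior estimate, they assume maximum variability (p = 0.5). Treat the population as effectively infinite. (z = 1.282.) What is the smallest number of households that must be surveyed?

111

With p = 0.5, p(1−p) = 0.25.
n = z²·p(1−p)/E² = 1.282² × 0.2500 / 0.061² = 1.6435 × 0.2500 / 0.003721 ≈ 110.42.
Rounding up gives n = 111.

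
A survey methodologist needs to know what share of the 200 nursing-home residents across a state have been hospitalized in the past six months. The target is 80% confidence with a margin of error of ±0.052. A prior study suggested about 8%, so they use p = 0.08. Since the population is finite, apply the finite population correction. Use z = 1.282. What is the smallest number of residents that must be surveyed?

37

Unadjusted: n₀ = 1.282² × 0.08 × 0.92 / 0.052² ≈ 44.73, so n₀ = 45.
Finite population correction with N = 200: n = n₀ / (1 + (n₀−1)/N) = 45 / (1 + 44/200) = 45 / 1.2200 ≈ 36.89.
Rounding up, n = 37.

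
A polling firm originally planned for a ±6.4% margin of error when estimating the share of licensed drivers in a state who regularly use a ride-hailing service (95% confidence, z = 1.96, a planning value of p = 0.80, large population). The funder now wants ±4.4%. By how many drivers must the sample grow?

At ±6.4%: n = 1.96² × 0.1600 / 0.064² ≈ 150.06 → 151.
At ±4.4%: n = 1.96² × 0.1600 / 0.044² ≈ 317.49 → 318.
Additional respondents: 318 − 151 = 167.

167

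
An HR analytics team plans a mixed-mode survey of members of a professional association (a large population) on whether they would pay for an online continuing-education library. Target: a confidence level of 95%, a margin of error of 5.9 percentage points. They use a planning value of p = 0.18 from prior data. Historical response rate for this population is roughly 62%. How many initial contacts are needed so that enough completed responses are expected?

263

For 95% confidence, z = 1.960.
Completed interviews needed: n₀ = 1.960² × 0.1476 / 0.059² ≈ 162.89 → 163.
At a 62% response rate, contacts needed = 163 / 0.62 ≈ 262.90 → 263.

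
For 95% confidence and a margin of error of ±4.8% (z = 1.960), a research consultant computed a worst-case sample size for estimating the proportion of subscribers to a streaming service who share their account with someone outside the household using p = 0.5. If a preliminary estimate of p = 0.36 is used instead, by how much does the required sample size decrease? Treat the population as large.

32

Conservative (p = 0.5): n = 1.960² × 0.25 / 0.048² ≈ 416.84 → 417.
Using p = 0.36: p(1−p) = 0.2304, so n = 1.960² × 0.2304 / 0.048² ≈ 384.16 → 385.
Reduction: 417 − 385 = 32.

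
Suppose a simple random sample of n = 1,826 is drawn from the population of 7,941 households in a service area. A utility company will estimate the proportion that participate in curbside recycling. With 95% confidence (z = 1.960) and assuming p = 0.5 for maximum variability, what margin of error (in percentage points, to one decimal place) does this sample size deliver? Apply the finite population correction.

Finite-population factor: (N−n)/(N−1) = (7941−1826)/(7941−1) = 0.7702.
SE(p̂) = √[p(1−p)/n · (N−n)/(N−1)] = √[0.2500/1826 × 0.7702] = 0.01027.
E = z × SE = 1.960 × 0.01027 = 0.02013 ≈ 2.0 percentage points.

2.0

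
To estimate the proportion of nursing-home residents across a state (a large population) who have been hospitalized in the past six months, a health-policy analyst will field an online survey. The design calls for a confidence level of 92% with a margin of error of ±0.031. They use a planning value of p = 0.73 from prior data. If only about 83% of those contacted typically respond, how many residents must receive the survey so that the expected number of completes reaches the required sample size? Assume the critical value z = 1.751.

758

Completed interviews needed: n₀ = 1.751² × 0.1971 / 0.031² ≈ 628.83 → 629.
At an 83% response rate, contacts needed = 629 / 0.83 ≈ 757.83 → 758.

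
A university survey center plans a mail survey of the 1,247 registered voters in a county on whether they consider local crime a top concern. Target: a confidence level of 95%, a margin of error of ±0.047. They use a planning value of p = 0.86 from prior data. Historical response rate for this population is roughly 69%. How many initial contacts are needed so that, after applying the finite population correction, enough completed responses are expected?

For 95% confidence, z = 1.96.
Completed interviews needed (unadjusted): n₀ = 1.96² × 0.1204 / 0.047² ≈ 209.38 → 210.
FPC for N = 1,247: n = 210 / (1 + 209/1247) = 210 / 1.1676 ≈ 179.86 → 180.
At a 69% response rate, contacts needed = 180 / 0.69 ≈ 260.87 → 261.

261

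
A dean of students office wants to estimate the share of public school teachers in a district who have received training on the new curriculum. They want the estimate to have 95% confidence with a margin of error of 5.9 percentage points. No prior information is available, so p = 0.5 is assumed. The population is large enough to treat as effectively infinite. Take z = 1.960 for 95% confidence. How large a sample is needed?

276

With p = 0.5, p(1−p) = 0.25.
n = z²·p(1−p)/E² = 1.960² × 0.2500 / 0.059² = 3.8416 × 0.2500 / 0.003481 ≈ 275.90.
Rounding up gives n = 276.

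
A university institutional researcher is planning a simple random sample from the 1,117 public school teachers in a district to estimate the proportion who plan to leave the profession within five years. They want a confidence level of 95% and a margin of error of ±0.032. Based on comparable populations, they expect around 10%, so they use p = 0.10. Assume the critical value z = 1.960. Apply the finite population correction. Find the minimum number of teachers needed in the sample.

Unadjusted: n₀ = 1.960² × 0.10 × 0.90 / 0.032² ≈ 337.64, so n₀ = 338.
Finite population correction with N = 1,117: n = n₀ / (1 + (n₀−1)/N) = 338 / (1 + 337/1117) = 338 / 1.3017 ≈ 259.66.
Rounding up, n = 260.

260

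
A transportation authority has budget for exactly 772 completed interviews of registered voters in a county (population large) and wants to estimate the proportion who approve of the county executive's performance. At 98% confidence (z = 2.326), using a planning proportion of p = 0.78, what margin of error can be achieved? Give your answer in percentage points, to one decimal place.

3.5

SE(p̂) = √[p(1−p)/n] = √[0.1716/772] = 0.01491.
E = z × SE = 2.326 × 0.01491 = 0.03468, or 3.5 percentage points.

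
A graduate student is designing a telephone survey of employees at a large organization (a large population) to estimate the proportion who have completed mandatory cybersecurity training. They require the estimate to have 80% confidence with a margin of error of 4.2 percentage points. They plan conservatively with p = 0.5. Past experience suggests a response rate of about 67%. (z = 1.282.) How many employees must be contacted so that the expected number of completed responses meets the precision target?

348

Completed interviews needed: n₀ = 1.282² × 0.2500 / 0.042² ≈ 232.93 → 233.
At a 67% response rate, contacts needed = 233 / 0.67 ≈ 347.76 → 348.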